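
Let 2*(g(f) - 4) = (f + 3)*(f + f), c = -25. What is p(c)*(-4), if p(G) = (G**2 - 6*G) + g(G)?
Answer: -5316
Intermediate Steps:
g(f) = 4 + f*(3 + f) (g(f) = 4 + ((f + 3)*(f + f))/2 = 4 + ((3 + f)*(2*f))/2 = 4 + (2*f*(3 + f))/2 = 4 + f*(3 + f))
p(G) = 4 - 3*G + 2*G**2 (p(G) = (G**2 - 6*G) + (4 + G**2 + 3*G) = 4 - 3*G + 2*G**2)
p(c)*(-4) = (4 - 3*(-25) + 2*(-25)**2)*(-4) = (4 + 75 + 2*625)*(-4) = (4 + 75 + 1250)*(-4) = 1329*(-4) = -5316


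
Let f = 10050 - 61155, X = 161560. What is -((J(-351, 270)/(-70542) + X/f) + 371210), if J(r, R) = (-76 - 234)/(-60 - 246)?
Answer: -13649831852450831/36771498882 ≈ -3.7121e+5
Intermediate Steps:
f = -51105
J(r, R) = 155/153 (J(r, R) = -310/(-306) = -310*(-1/306) = 155/153)
-((J(-351, 270)/(-70542) + X/f) + 371210) = -(((155/153)/(-70542) + 161560/(-51105)) + 371210) = -(((155/153)*(-1/70542) + 161560*(-1/51105)) + 371210) = -((-155/10792926 - 32312/10221) + 371210) = -(-116247536389/36771498882 + 371210) = -1*13649831852450831/36771498882 = -13649831852450831/36771498882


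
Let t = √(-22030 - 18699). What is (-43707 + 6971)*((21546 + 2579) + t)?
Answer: -886256000 - 477568*I*√241 ≈ -8.8626e+8 - 7.4138e+6*I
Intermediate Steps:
t = 13*I*√241 (t = √(-40729) = 13*I*√241 ≈ 201.81*I)
(-43707 + 6971)*((21546 + 2579) + t) = (-43707 + 6971)*((21546 + 2579) + 13*I*√241) = -36736*(24125 + 13*I*√241) = -886256000 - 477568*I*√241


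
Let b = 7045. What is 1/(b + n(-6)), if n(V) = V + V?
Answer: 1/7033 ≈ 0.00014219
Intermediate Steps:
n(V) = 2*V
1/(b + n(-6)) = 1/(7045 + 2*(-6)) = 1/(7045 - 12) = 1/7033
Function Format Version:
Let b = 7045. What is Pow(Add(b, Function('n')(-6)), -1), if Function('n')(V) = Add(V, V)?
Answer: Rational(1, 7033) ≈ 0.00014219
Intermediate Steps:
Function('n')(V) = Mul(2, V)
Pow(Add(b, Function('n')(-6)), -1) = Pow(Add(7045, Mul(2, -6)), -1) = Pow(Add(7045, -12), -1) = Pow(7033, -1) = Rational(1, 7033)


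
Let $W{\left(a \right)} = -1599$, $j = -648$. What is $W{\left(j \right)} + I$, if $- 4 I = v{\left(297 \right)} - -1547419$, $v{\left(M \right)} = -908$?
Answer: $- \frac{1552907}{4} \approx -3.8823 \cdot 10^{5}$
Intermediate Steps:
$I = - \frac{1546511}{4}$ ($I = - \frac{-908 - -1547419}{4} = - \frac{-908 + 1547419}{4} = \left(- \frac{1}{4}\right) 1546511 = - \frac{1546511}{4} \approx -3.8663 \cdot 10^{5}$)
$W{\left(j \right)} + I = -1599 - \frac{1546511}{4} = - \frac{1552907}{4}$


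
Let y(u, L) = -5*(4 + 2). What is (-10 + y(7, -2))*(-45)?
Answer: 1800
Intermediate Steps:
y(u, L) = -30 (y(u, L) = -5*6 = -30)
(-10 + y(7, -2))*(-45) = (-10 - 30)*(-45) = -40*(-45) = 1800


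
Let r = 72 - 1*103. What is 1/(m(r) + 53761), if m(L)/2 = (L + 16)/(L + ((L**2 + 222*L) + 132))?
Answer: 194/10429635 ≈ 1.8601e-5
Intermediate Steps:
r = -31 (r = 72 - 103 = -31)
m(L) = 2*(16 + L)/(132 + L**2 + 223*L) (m(L) = 2*((L + 16)/(L + ((L**2 + 222*L) + 132))) = 2*((16 + L)/(L + (132 + L**2 + 222*L))) = 2*((16 + L)/(132 + L**2 + 223*L)) = 2*(16 + L)/(132 + L**2 + 223*L))
1/(m(r) + 53761) = 1/(2*(16 - 31)/(132 + (-31)**2 + 223*(-31)) + 53761) = 1/(2*(-15)/(132 + 961 - 6913) + 53761) = 1/(2*(-15)/(-5820) + 53761) = 1/(2*(-1/5820)*(-15) + 53761) = 1/(1/194 + 53761) = 1/(10429635/194) = 194/10429635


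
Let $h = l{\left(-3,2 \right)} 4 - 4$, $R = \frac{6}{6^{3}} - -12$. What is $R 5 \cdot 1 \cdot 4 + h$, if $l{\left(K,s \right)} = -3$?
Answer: $\frac{2021}{9} \approx 224.56$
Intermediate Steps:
$R = \frac{433}{36}$ ($R = \frac{6}{216} + 12 = 6 \cdot \frac{1}{216} + 12 = \frac{1}{36} + 12 = \frac{433}{36} \approx 12.028$)
$h = -16$ ($h = \left(-3\right) 4 - 4 = -12 - 4 = -16$)
$R 5 \cdot 1 \cdot 4 + h = \frac{433 \cdot 5 \cdot 1 \cdot 4}{36} - 16 = \frac{433 \cdot 5 \cdot 4}{36} - 16 = \frac{433}{36} \cdot 20 - 16 = \frac{2165}{9} - 16 = \frac{2021}{9}$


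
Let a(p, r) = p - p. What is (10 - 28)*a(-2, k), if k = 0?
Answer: 0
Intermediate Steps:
a(p, r) = 0
(10 - 28)*a(-2, k) = (10 - 28)*0 = -18*0 = 0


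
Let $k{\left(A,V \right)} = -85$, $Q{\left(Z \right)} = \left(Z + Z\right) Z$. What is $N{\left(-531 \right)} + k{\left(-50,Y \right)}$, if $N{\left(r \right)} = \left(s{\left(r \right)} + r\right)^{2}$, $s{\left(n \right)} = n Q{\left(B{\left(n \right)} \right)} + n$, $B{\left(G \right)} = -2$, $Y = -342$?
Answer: $28196015$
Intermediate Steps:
$Q{\left(Z \right)} = 2 Z^{2}$ ($Q{\left(Z \right)} = 2 Z Z = 2 Z^{2}$)
$s{\left(n \right)} = 9 n$ ($s{\left(n \right)} = n 2 \left(-2\right)^{2} + n = n 2 \cdot 4 + n = n 8 + n = 8 n + n = 9 n$)
$N{\left(r \right)} = 100 r^{2}$ ($N{\left(r \right)} = \left(9 r + r\right)^{2} = \left(10 r\right)^{2} = 100 r^{2}$)
$N{\left(-531 \right)} + k{\left(-50,Y \right)} = 100 \left(-531\right)^{2} - 85 = 100 \cdot 281961 - 85 = 28196100 - 85 = 28196015$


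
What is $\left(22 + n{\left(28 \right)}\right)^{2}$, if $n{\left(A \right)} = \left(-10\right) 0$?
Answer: $484$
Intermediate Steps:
$n{\left(A \right)} = 0$
$\left(22 + n{\left(28 \right)}\right)^{2} = \left(22 + 0\right)^{2} = 22^{2} = 484$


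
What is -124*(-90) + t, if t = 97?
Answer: 11257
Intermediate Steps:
-124*(-90) + t = -124*(-90) + 97 = 11160 + 97 = 11257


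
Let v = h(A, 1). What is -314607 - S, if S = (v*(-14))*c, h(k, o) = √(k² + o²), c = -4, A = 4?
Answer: -314607 - 56*√17 ≈ -3.1484e+5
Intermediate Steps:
v = √17 (v = √(4² + 1²) = √(16 + 1) = √17 ≈ 4.1231)
S = 56*√17 (S = (√17*(-14))*(-4) = -14*√17*(-4) = 56*√17 ≈ 230.89)
-314607 - S = -314607 - 56*√17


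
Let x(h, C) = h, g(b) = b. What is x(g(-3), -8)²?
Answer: 9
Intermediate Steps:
x(g(-3), -8)² = (-3)² = 9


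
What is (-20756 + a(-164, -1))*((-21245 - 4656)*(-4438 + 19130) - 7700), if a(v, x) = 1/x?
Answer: 7898976550344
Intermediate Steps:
(-20756 + a(-164, -1))*((-21245 - 4656)*(-4438 + 19130) - 7700) = (-20756 + 1/(-1))*((-21245 - 4656)*(-4438 + 19130) - 7700) = (-20756 - 1)*(-25901*14692 - 7700) = -20757*(-380537492 - 7700) = -20757*(-380545192) = 7898976550344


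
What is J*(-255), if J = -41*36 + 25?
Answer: 370005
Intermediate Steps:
J = -1451 (J = -1476 + 25 = -1451)
J*(-255) = -1451*(-255) = 370005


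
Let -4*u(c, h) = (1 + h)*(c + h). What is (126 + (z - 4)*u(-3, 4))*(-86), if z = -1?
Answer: -22747/2 ≈ -11374.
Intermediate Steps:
u(c, h) = -(1 + h)*(c + h)/4
(126 + (z - 4)*u(-3, 4))*(-86) = (126 + (-1 - 4)*(-¼*(-3) - ¼*4 - ¼*4² - ¼*(-3)*4))*(-86) = (126 - 5*(¾ - 1 - ¼*16 + 3))*(-86) = (126 - 5*(¾ - 1 - 4 + 3))*(-86) = (126 - 5*(-5/4))*(-86) = (126 + 25/4)*(-86) = (529/4)*(-86) = -22747/2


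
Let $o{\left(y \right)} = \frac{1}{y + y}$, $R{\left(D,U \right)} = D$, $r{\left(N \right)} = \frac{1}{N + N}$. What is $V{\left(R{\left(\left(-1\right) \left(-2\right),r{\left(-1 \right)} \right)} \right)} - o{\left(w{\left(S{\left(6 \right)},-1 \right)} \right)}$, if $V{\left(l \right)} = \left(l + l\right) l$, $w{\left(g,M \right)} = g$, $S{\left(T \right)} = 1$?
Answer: $\frac{15}{2} \approx 7.5$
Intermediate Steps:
$r{\left(N \right)} = \frac{1}{2 N}$
$V{\left(l \right)} = 2 l^{2}$ ($V{\left(l \right)} = 2 l l = 2 l^{2}$)
$o{\left(y \right)} = \frac{1}{2 y}$
$V{\left(R{\left(\left(-1\right) \left(-2\right),r{\left(-1 \right)} \right)} \right)} - o{\left(w{\left(S{\left(6 \right)},-1 \right)} \right)} = 2 \left(\left(-1\right) \left(-2\right)\right)^{2} - \frac{1}{2 \cdot 1} = 2 \cdot 2^{2} - \frac{1}{2} \cdot 1 = 2 \cdot 4 - \frac{1}{2} = 8 - \frac{1}{2} = \frac{15}{2}$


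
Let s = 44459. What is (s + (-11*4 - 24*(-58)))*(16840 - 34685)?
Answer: -817425915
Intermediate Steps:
(s + (-11*4 - 24*(-58)))*(16840 - 34685) = (44459 + (-11*4 - 24*(-58)))*(16840 - 34685) = (44459 + (-44 + 1392))*(-17845) = (44459 + 1348)*(-17845) = 45807*(-17845) = -817425915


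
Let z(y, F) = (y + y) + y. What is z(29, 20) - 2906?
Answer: -2819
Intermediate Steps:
z(y, F) = 3*y (z(y, F) = 2*y + y = 3*y)
z(29, 20) - 2906 = 3*29 - 2906 = 87 - 2906 = -2819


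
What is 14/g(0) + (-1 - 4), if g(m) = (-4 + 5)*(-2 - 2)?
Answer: -17/2 ≈ -8.5000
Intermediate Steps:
g(m) = -4 (g(m) = 1*(-4) = -4)
14/g(0) + (-1 - 4) = 14/(-4) + (-1 - 4) = 14*(-1/4) - 5 = -7/2 - 5 = -17/2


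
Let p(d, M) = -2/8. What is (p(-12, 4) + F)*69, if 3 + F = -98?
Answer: -27945/4 ≈ -6986.3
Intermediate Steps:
F = -101 (F = -3 - 98 = -101)
p(d, M) = -¼ (p(d, M) = -2*⅛ = -¼)
(p(-12, 4) + F)*69 = (-¼ - 101)*69 = -405/4*69 = -27945/4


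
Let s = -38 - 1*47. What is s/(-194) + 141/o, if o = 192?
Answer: 7279/6208 ≈ 1.1725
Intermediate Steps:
s = -85 (s = -38 - 47 = -85)
s/(-194) + 141/o = -85/(-194) + 141/192 = -85*(-1/194) + 141*(1/192) = 85/194 + 47/64 = 7279/6208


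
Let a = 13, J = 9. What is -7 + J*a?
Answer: 110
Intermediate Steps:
-7 + J*a = -7 + 9*13 = -7 + 117 = 110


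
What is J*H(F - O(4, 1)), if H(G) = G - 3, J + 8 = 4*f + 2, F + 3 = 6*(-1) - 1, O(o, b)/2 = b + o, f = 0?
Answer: 138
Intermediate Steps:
O(o, b) = 2*b + 2*o (O(o, b) = 2*(b + o) = 2*b + 2*o)
F = -10 (F = -3 + (6*(-1) - 1) = -3 + (-6 - 1) = -3 - 7 = -10)
J = -6 (J = -8 + (4*0 + 2) = -8 + (0 + 2) = -8 + 2 = -6)
H(G) = -3 + G
J*H(F - O(4, 1)) = -6*(-3 + (-10 - (2*1 + 2*4))) = -6*(-3 + (-10 - (2 + 8))) = -6*(-3 + (-10 - 1*10)) = -6*(-3 + (-10 - 10)) = -6*(-3 - 20) = -6*(-23) = 138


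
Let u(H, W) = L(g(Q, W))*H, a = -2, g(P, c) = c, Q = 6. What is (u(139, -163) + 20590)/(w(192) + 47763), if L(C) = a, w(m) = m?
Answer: 20312/47955 ≈ 0.42356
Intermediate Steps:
L(C) = -2
u(H, W) = -2*H
(u(139, -163) + 20590)/(w(192) + 47763) = (-2*139 + 20590)/(192 + 47763) = (-278 + 20590)/47955 = 20312*(1/47955) = 20312/47955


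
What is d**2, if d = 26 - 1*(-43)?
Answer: 4761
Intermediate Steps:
d = 69 (d = 26 + 43 = 69)
d**2 = 69**2 = 4761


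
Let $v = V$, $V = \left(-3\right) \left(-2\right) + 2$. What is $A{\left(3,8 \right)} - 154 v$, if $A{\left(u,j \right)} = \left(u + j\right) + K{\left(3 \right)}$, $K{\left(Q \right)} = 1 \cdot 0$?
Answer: $-1221$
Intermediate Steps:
$K{\left(Q \right)} = 0$
$A{\left(u,j \right)} = j + u$ ($A{\left(u,j \right)} = \left(u + j\right) + 0 = \left(j + u\right) + 0 = j + u$)
$V = 8$ ($V = 6 + 2 = 8$)
$v = 8$
$A{\left(3,8 \right)} - 154 v = \left(8 + 3\right) - 1232 = 11 - 1232 = -1221$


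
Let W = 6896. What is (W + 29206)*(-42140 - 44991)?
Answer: -3145603362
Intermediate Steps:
(W + 29206)*(-42140 - 44991) = (6896 + 29206)*(-42140 - 44991) = 36102*(-87131) = -3145603362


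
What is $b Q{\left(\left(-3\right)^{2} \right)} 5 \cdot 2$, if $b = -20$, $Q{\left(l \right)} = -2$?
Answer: $400$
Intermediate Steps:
$b Q{\left(\left(-3\right)^{2} \right)} 5 \cdot 2 = \left(-20\right) \left(-2\right) 5 \cdot 2 = 40 \cdot 10 = 400$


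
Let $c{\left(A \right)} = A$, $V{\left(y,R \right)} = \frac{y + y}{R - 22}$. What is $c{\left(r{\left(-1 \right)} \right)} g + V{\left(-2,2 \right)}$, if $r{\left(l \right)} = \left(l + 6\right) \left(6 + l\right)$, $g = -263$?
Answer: $- \frac{32874}{5} \approx -6574.8$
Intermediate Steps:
$V{\left(y,R \right)} = \frac{2 y}{-22 + R}$
$r{\left(l \right)} = \left(6 + l\right)^{2}$ ($r{\left(l \right)} = \left(6 + l\right) \left(6 + l\right) = \left(6 + l\right)^{2}$)
$c{\left(r{\left(-1 \right)} \right)} g + V{\left(-2,2 \right)} = \left(6 - 1\right)^{2} \left(-263\right) + 2 \left(-2\right) \frac{1}{-22 + 2} = 5^{2} \left(-263\right) + 2 \left(-2\right) \frac{1}{-20} = 25 \left(-263\right) + 2 \left(-2\right) \left(- \frac{1}{20}\right) = -6575 + \frac{1}{5} = - \frac{32874}{5}$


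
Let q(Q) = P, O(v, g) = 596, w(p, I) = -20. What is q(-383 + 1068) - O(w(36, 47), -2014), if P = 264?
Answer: -332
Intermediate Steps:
q(Q) = 264
q(-383 + 1068) - O(w(36, 47), -2014) = 264 - 1*596 = 264 - 596 = -332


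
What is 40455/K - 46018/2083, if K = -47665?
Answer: -455543147/19857239 ≈ -22.941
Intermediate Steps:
40455/K - 46018/2083 = 40455/(-47665) - 46018/2083 = 40455*(-1/47665) - 46018*1/2083 = -8091/9533 - 46018/2083 = -455543147/19857239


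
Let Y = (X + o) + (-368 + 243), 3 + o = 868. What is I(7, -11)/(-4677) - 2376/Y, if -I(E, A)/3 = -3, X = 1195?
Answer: -412221/335185 ≈ -1.2298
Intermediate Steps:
I(E, A) = 9 (I(E, A) = -3*(-3) = 9)
o = 865 (o = -3 + 868 = 865)
Y = 1935 (Y = (1195 + 865) + (-368 + 243) = 2060 - 125 = 1935)
I(7, -11)/(-4677) - 2376/Y = 9/(-4677) - 2376/1935 = 9*(-1/4677) - 2376*1/1935 = -3/1559 - 264/215 = -412221/335185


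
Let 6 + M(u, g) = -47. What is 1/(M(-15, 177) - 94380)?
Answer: -1/94433 ≈ -1.0590e-5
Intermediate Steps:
M(u, g) = -53 (M(u, g) = -6 - 47 = -53)
1/(M(-15, 177) - 94380) = 1/(-53 - 94380) = 1/(-94433) = -1/94433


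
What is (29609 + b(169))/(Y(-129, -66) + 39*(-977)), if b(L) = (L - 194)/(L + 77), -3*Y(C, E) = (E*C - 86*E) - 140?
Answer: -7283789/10525438 ≈ -0.69202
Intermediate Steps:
Y(C, E) = 140/3 + 86*E/3 - C*E/3 (Y(C, E) = -((E*C - 86*E) - 140)/3 = -((C*E - 86*E) - 140)/3 = -((-86*E + C*E) - 140)/3 = -(-140 - 86*E + C*E)/3 = 140/3 + 86*E/3 - C*E/3)
b(L) = (-194 + L)/(77 + L)
(29609 + b(169))/(Y(-129, -66) + 39*(-977)) = (29609 + (-194 + 169)/(77 + 169))/((140/3 + (86/3)*(-66) - ⅓*(-129)*(-66)) + 39*(-977)) = (29609 - 25/246)/((140/3 - 1892 - 2838) - 38103) = (29609 + (1/246)*(-25))/(-14050/3 - 38103) = (29609 - 25/246)/(-128359/3) = (7283789/246)*(-3/128359) = -7283789/10525438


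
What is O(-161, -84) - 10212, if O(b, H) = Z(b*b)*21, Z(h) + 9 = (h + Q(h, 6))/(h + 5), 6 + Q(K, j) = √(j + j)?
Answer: -89704037/8642 + 7*√3/4321 ≈ -10380.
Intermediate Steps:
Q(K, j) = -6 + √2*√j (Q(K, j) = -6 + √(j + j) = -6 + √(2*j) = -6 + √2*√j)
Z(h) = -9 + (-6 + h + 2*√3)/(5 + h) (Z(h) = -9 + (h + (-6 + √2*√6))/(h + 5) = -9 + (h + (-6 + 2*√3))/(5 + h) = -9 + (-6 + h + 2*√3)/(5 + h))
O(b, H) = 21*(-51 - 8*b² + 2*√3)/(5 + b²) (O(b, H) = ((-51 - 8*b*b + 2*√3)/(5 + b*b))*21 = ((-51 - 8*b² + 2*√3)/(5 + b²))*21 = 21*(-51 - 8*b² + 2*√3)/(5 + b²))
O(-161, -84) - 10212 = 21*(-51 - 8*(-161)² + 2*√3)/(5 + (-161)²) - 10212 = 21*(-51 - 8*25921 + 2*√3)/(5 + 25921) - 10212 = 21*(-51 - 207368 + 2*√3)/25926 - 10212 = 21*(1/25926)*(-207419 + 2*√3) - 10212 = (-1451933/8642 + 7*√3/4321) - 10212 = -89704037/8642 + 7*√3/4321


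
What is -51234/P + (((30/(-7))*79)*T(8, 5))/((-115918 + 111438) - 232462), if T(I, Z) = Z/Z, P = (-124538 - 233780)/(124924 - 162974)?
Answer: -808337840221035/148576021223 ≈ -5440.6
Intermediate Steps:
P = 179159/19025 (P = -358318/(-38050) = -358318*(-1/38050) = 179159/19025 ≈ 9.4170)
T(I, Z) = 1
-51234/P + (((30/(-7))*79)*T(8, 5))/((-115918 + 111438) - 232462) = -51234/179159/19025 + (((30/(-7))*79)*1)/((-115918 + 111438) - 232462) = -51234*19025/179159 + (((30*(-⅐))*79)*1)/(-4480 - 232462) = -974726850/179159 + (-30/7*79*1)/(-236942) = -974726850/179159 - 2370/7*1*(-1/236942) = -974726850/179159 - 2370/7*(-1/236942) = -974726850/179159 + 1185/829297 = -808337840221035/148576021223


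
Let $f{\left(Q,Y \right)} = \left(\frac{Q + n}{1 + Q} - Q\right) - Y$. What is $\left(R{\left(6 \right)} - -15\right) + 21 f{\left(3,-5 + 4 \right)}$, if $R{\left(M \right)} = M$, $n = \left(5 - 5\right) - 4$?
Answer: $- \frac{105}{4} \approx -26.25$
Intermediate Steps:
$n = -4$ ($n = 0 - 4 = -4$)
$f{\left(Q,Y \right)} = - Q - Y + \frac{-4 + Q}{1 + Q}$ ($f{\left(Q,Y \right)} = \left(\frac{Q - 4}{1 + Q} - Q\right) - Y = \left(\frac{-4 + Q}{1 + Q} - Q\right) - Y = \left(- Q + \frac{-4 + Q}{1 + Q}\right) - Y = - Q - Y + \frac{-4 + Q}{1 + Q}$)
$\left(R{\left(6 \right)} - -15\right) + 21 f{\left(3,-5 + 4 \right)} = \left(6 - -15\right) + 21 \frac{-4 - \left(-5 + 4\right) - 3^{2} - 3 \left(-5 + 4\right)}{1 + 3} = \left(6 + 15\right) + 21 \frac{-4 - -1 - 9 - 3 \left(-1\right)}{4} = 21 + 21 \frac{-4 + 1 - 9 + 3}{4} = 21 + 21 \cdot \frac{1}{4} \left(-9\right) = 21 + 21 \left(- \frac{9}{4}\right) = 21 - \frac{189}{4} = - \frac{105}{4}$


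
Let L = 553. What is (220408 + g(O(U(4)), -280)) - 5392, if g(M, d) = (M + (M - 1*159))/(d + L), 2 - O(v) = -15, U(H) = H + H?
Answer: 58699243/273 ≈ 2.1502e+5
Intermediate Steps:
U(H) = 2*H
O(v) = 17 (O(v) = 2 - 1*(-15) = 2 + 15 = 17)
g(M, d) = (-159 + 2*M)/(553 + d) (g(M, d) = (M + (M - 1*159))/(d + 553) = (M + (M - 159))/(553 + d) = (M + (-159 + M))/(553 + d) = (-159 + 2*M)/(553 + d))
(220408 + g(O(U(4)), -280)) - 5392 = (220408 + (-159 + 2*17)/(553 - 280)) - 5392 = (220408 + (-159 + 34)/273) - 5392 = (220408 + (1/273)*(-125)) - 5392 = (220408 - 125/273) - 5392 = 60171259/273 - 5392 = 58699243/273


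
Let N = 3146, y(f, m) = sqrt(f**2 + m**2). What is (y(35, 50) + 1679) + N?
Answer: 4825 + 5*sqrt(149) ≈ 4886.0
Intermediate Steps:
(y(35, 50) + 1679) + N = (sqrt(35**2 + 50**2) + 1679) + 3146 = (sqrt(1225 + 2500) + 1679) + 3146 = (sqrt(3725) + 1679) + 3146 = (5*sqrt(149) + 1679) + 3146 = (1679 + 5*sqrt(149)) + 3146 = 4825 + 5*sqrt(149)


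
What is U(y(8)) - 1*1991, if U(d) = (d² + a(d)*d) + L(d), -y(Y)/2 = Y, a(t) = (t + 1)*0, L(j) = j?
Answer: -1751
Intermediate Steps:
a(t) = 0 (a(t) = (1 + t)*0 = 0)
y(Y) = -2*Y
U(d) = d + d² (U(d) = (d² + 0*d) + d = (d² + 0) + d = d² + d = d + d²)
U(y(8)) - 1*1991 = (-2*8)*(1 - 2*8) - 1*1991 = -16*(1 - 16) - 1991 = -16*(-15) - 1991 = 240 - 1991 = -1751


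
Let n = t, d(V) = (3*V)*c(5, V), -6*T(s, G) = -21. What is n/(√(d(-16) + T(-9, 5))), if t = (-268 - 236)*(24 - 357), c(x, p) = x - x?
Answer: 23976*√14 ≈ 89710.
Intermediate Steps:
c(x, p) = 0
T(s, G) = 7/2 (T(s, G) = -⅙*(-21) = 7/2)
t = 167832 (t = -504*(-333) = 167832)
d(V) = 0 (d(V) = (3*V)*0 = 0)
n = 167832
n/(√(d(-16) + T(-9, 5))) = 167832/(√(0 + 7/2)) = 167832/(√(7/2)) = 167832/((√14/2)) = 167832*(√14/7) = 23976*√14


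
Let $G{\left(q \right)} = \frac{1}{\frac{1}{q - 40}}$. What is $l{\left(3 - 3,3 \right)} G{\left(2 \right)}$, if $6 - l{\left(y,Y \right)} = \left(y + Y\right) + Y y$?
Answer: $-114$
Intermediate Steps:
$l{\left(y,Y \right)} = 6 - Y - y - Y y$ ($l{\left(y,Y \right)} = 6 - \left(\left(y + Y\right) + Y y\right) = 6 - \left(\left(Y + y\right) + Y y\right) = 6 - \left(Y + y + Y y\right) = 6 - Y - y - Y y$)
$G{\left(q \right)} = -40 + q$ ($G{\left(q \right)} = \frac{1}{\frac{1}{-40 + q}} = -40 + q$)
$l{\left(3 - 3,3 \right)} G{\left(2 \right)} = \left(6 - 3 - \left(3 - 3\right) - 3 \left(3 - 3\right)\right) \left(-40 + 2\right) = \left(6 - 3 - \left(3 - 3\right) - 3 \left(3 - 3\right)\right) \left(-38\right) = \left(6 - 3 - 0 - 3 \cdot 0\right) \left(-38\right) = \left(6 - 3 + 0 + 0\right) \left(-38\right) = 3 \left(-38\right) = -114$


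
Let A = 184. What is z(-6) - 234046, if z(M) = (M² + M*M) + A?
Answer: -233790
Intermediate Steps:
z(M) = 184 + 2*M² (z(M) = (M² + M*M) + 184 = (M² + M²) + 184 = 2*M² + 184 = 184 + 2*M²)
z(-6) - 234046 = (184 + 2*(-6)²) - 234046 = (184 + 2*36) - 234046 = (184 + 72) - 234046 = 256 - 234046 = -233790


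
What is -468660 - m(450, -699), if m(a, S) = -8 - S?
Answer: -469351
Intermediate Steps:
-468660 - m(450, -699) = -468660 - (-8 - 1*(-699)) = -468660 - (-8 + 699) = -468660 - 1*691 = -468660 - 691 = -469351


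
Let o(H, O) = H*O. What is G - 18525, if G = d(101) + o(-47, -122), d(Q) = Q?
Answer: -12690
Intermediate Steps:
G = 5835 (G = 101 - 47*(-122) = 101 + 5734 = 5835)
G - 18525 = 5835 - 18525 = -12690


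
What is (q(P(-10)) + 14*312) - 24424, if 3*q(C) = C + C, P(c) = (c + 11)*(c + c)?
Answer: -60208/3 ≈ -20069.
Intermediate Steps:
P(c) = 2*c*(11 + c) (P(c) = (11 + c)*(2*c) = 2*c*(11 + c))
q(C) = 2*C/3 (q(C) = (C + C)/3 = (2*C)/3 = 2*C/3)
(q(P(-10)) + 14*312) - 24424 = (2*(2*(-10)*(11 - 10))/3 + 14*312) - 24424 = (2*(2*(-10)*1)/3 + 4368) - 24424 = ((2/3)*(-20) + 4368) - 24424 = (-40/3 + 4368) - 24424 = 13064/3 - 24424 = -60208/3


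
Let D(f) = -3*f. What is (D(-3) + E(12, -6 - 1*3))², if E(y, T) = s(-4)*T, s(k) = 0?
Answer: 81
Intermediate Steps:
E(y, T) = 0 (E(y, T) = 0*T = 0)
(D(-3) + E(12, -6 - 1*3))² = (-3*(-3) + 0)² = (9 + 0)² = 9² = 81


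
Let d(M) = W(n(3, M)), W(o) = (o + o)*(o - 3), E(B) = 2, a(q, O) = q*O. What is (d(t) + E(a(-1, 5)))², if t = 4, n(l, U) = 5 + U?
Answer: 12100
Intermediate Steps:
a(q, O) = O*q
W(o) = 2*o*(-3 + o) (W(o) = (2*o)*(-3 + o) = 2*o*(-3 + o))
d(M) = 2*(2 + M)*(5 + M) (d(M) = 2*(5 + M)*(-3 + (5 + M)) = 2*(5 + M)*(2 + M) = 2*(2 + M)*(5 + M))
(d(t) + E(a(-1, 5)))² = (2*(2 + 4)*(5 + 4) + 2)² = (2*6*9 + 2)² = (108 + 2)² = 110² = 12100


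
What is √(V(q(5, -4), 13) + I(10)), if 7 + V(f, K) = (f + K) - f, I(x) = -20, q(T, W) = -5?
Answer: I*√14 ≈ 3.7417*I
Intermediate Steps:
V(f, K) = -7 + K (V(f, K) = -7 + ((f + K) - f) = -7 + ((K + f) - f) = -7 + K)
√(V(q(5, -4), 13) + I(10)) = √((-7 + 13) - 20) = √(6 - 20) = √(-14) = I*√14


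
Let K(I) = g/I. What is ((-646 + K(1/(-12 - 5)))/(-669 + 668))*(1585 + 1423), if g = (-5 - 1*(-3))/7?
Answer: 13499904/7 ≈ 1.9286e+6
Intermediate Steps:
g = -2/7 (g = (-5 + 3)*(1/7) = -2*1/7 = -2/7 ≈ -0.28571)
K(I) = -2/(7*I)
((-646 + K(1/(-12 - 5)))/(-669 + 668))*(1585 + 1423) = ((-646 - 2/(7*(1/(-12 - 5))))/(-669 + 668))*(1585 + 1423) = ((-646 - 2/(7*(1/(-17))))/(-1))*3008 = ((-646 - 2/(7*(-1/17)))*(-1))*3008 = ((-646 - 2/7*(-17))*(-1))*3008 = ((-646 + 34/7)*(-1))*3008 = -4488/7*(-1)*3008 = (4488/7)*3008 = 13499904/7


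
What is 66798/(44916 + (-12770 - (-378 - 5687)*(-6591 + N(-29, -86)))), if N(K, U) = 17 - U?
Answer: -11133/6552929 ≈ -0.0016989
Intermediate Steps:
66798/(44916 + (-12770 - (-378 - 5687)*(-6591 + N(-29, -86)))) = 66798/(44916 + (-12770 - (-378 - 5687)*(-6591 + (17 - 1*(-86))))) = 66798/(44916 + (-12770 - (-6065)*(-6591 + (17 + 86)))) = 66798/(44916 + (-12770 - (-6065)*(-6591 + 103))) = 66798/(44916 + (-12770 - (-6065)*(-6488))) = 66798/(44916 + (-12770 - 1*39349720)) = 66798/(44916 + (-12770 - 39349720)) = 66798/(44916 - 39362490) = 66798/(-39317574) = 66798*(-1/39317574) = -11133/6552929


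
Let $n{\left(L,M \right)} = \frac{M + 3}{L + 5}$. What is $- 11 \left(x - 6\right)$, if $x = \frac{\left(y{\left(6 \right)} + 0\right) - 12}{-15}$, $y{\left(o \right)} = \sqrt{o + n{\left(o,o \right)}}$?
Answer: $\frac{286}{5} + \frac{\sqrt{33}}{3} \approx 59.115$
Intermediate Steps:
$n{\left(L,M \right)} = \frac{3 + M}{5 + L}$
$y{\left(o \right)} = \sqrt{o + \frac{3 + o}{5 + o}}$
$x = \frac{4}{5} - \frac{\sqrt{33}}{33}$ ($x = \frac{\left(\sqrt{\frac{3 + 6 + 6 \left(5 + 6\right)}{5 + 6}} + 0\right) - 12}{-15} = \left(\left(\sqrt{\frac{3 + 6 + 6 \cdot 11}{11}} + 0\right) - 12\right) \left(- \frac{1}{15}\right) = \left(\left(\sqrt{\frac{3 + 6 + 66}{11}} + 0\right) - 12\right) \left(- \frac{1}{15}\right) = \left(\left(\sqrt{\frac{1}{11} \cdot 75} + 0\right) - 12\right) \left(- \frac{1}{15}\right) = \left(\left(\sqrt{\frac{75}{11}} + 0\right) - 12\right) \left(- \frac{1}{15}\right) = \left(\left(\frac{5 \sqrt{33}}{11} + 0\right) - 12\right) \left(- \frac{1}{15}\right) = \left(\frac{5 \sqrt{33}}{11} - 12\right) \left(- \frac{1}{15}\right) = \left(-12 + \frac{5 \sqrt{33}}{11}\right) \left(- \frac{1}{15}\right) = \frac{4}{5} - \frac{\sqrt{33}}{33} \approx 0.62592$)
$- 11 \left(x - 6\right) = - 11 \left(\left(\frac{4}{5} - \frac{\sqrt{33}}{33}\right) - 6\right) = - 11 \left(- \frac{26}{5} - \frac{\sqrt{33}}{33}\right) = \frac{286}{5} + \frac{\sqrt{33}}{3}$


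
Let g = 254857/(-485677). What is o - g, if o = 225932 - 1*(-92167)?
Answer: 154493622880/485677 ≈ 3.1810e+5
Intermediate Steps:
g = -254857/485677 (g = 254857*(-1/485677) = -254857/485677 ≈ -0.52475)
o = 318099 (o = 225932 + 92167 = 318099)
o - g = 318099 - 1*(-254857/485677) = 318099 + 254857/485677 = 154493622880/485677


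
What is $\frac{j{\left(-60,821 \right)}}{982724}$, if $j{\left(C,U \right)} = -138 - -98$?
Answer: $- \frac{10}{245681} \approx -4.0703 \cdot 10^{-5}$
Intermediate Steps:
$j{\left(C,U \right)} = -40$ ($j{\left(C,U \right)} = -138 + 98 = -40$)
$\frac{j{\left(-60,821 \right)}}{982724} = - \frac{40}{982724} = \left(-40\right) \frac{1}{982724} = - \frac{10}{245681}$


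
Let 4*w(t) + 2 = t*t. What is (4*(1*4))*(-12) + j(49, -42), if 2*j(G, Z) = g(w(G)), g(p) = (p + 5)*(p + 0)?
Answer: 5797037/32 ≈ 1.8116e+5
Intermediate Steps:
w(t) = -½ + t²/4 (w(t) = -½ + (t*t)/4 = -½ + t²/4)
g(p) = p*(5 + p) (g(p) = (5 + p)*p = p*(5 + p))
j(G, Z) = (-½ + G²/4)*(9/2 + G²/4)/2 (j(G, Z) = ((-½ + G²/4)*(5 + (-½ + G²/4)))/2 = ((-½ + G²/4)*(9/2 + G²/4))/2 = (-½ + G²/4)*(9/2 + G²/4)/2)
(4*(1*4))*(-12) + j(49, -42) = (4*(1*4))*(-12) + (-2 + 49²)*(18 + 49²)/32 = (4*4)*(-12) + (-2 + 2401)*(18 + 2401)/32 = 16*(-12) + (1/32)*2399*2419 = -192 + 5803181/32 = 5797037/32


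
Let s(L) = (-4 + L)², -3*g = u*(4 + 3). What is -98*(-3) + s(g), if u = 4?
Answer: 4246/9 ≈ 471.78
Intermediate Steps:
g = -28/3 (g = -4*(4 + 3)/3 = -4*7/3 = -⅓*28 = -28/3 ≈ -9.3333)
-98*(-3) + s(g) = -98*(-3) + (-4 - 28/3)² = 294 + (-40/3)² = 294 + 1600/9 = 4246/9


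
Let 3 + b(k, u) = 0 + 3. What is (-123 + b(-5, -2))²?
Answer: 15129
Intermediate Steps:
b(k, u) = 0 (b(k, u) = -3 + (0 + 3) = -3 + 3 = 0)
(-123 + b(-5, -2))² = (-123 + 0)² = (-123)² = 15129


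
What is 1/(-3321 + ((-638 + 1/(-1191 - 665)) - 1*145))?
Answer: -1856/7617025 ≈ -0.00024366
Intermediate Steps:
1/(-3321 + ((-638 + 1/(-1191 - 665)) - 1*145)) = 1/(-3321 + ((-638 + 1/(-1856)) - 145)) = 1/(-3321 + ((-638 - 1/1856) - 145)) = 1/(-3321 + (-1184129/1856 - 145)) = 1/(-3321 - 1453249/1856) = 1/(-7617025/1856) = -1856/7617025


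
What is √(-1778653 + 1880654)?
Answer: √102001 ≈ 319.38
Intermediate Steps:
√(-1778653 + 1880654) = √102001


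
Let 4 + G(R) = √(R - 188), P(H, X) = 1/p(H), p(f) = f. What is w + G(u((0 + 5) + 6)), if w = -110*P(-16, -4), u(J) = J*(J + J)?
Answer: 23/8 + 3*√6 ≈ 10.223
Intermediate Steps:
P(H, X) = 1/H
u(J) = 2*J² (u(J) = J*(2*J) = 2*J²)
w = 55/8 (w = -110/(-16) = -110*(-1/16) = 55/8 ≈ 6.8750)
G(R) = -4 + √(-188 + R) (G(R) = -4 + √(R - 188) = -4 + √(-188 + R))
w + G(u((0 + 5) + 6)) = 55/8 + (-4 + √(-188 + 2*((0 + 5) + 6)²)) = 55/8 + (-4 + √(-188 + 2*(5 + 6)²)) = 55/8 + (-4 + √(-188 + 2*11²)) = 55/8 + (-4 + √(-188 + 2*121)) = 55/8 + (-4 + √(-188 + 242)) = 55/8 + (-4 + √54) = 55/8 + (-4 + 3*√6) = 23/8 + 3*√6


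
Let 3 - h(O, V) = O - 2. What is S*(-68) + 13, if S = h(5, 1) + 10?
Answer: -667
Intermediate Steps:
h(O, V) = 5 - O (h(O, V) = 3 - (O - 2) = 3 - (-2 + O) = 3 + (2 - O) = 5 - O)
S = 10 (S = (5 - 1*5) + 10 = (5 - 5) + 10 = 0 + 10 = 10)
S*(-68) + 13 = 10*(-68) + 13 = -680 + 13 = -667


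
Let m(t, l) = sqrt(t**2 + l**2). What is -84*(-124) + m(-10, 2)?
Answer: 10416 + 2*sqrt(26) ≈ 10426.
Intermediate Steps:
m(t, l) = sqrt(l**2 + t**2)
-84*(-124) + m(-10, 2) = -84*(-124) + sqrt(2**2 + (-10)**2) = 10416 + sqrt(4 + 100) = 10416 + sqrt(104) = 10416 + 2*sqrt(26)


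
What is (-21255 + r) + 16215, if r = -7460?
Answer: -12500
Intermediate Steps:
(-21255 + r) + 16215 = (-21255 - 7460) + 16215 = -28715 + 16215 = -12500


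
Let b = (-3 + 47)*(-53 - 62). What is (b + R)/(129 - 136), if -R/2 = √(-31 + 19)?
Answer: 5060/7 + 4*I*√3/7 ≈ 722.86 + 0.98974*I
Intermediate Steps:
b = -5060 (b = 44*(-115) = -5060)
R = -4*I*√3 (R = -2*√(-31 + 19) = -4*I*√3 ≈ -6.9282*I)
(b + R)/(129 - 136) = (-5060 - 4*I*√3)/(129 - 136) = (-5060 - 4*I*√3)/(-7) = (-5060 - 4*I*√3)*(-⅐) = 5060/7 + 4*I*√3/7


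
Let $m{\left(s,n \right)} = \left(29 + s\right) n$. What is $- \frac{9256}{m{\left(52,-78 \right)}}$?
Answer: $\frac{356}{243} \approx 1.465$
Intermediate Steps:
$m{\left(s,n \right)} = n \left(29 + s\right)$
$- \frac{9256}{m{\left(52,-78 \right)}} = - \frac{9256}{\left(-78\right) \left(29 + 52\right)} = - \frac{9256}{\left(-78\right) 81} = - \frac{9256}{-6318} = \left(-9256\right) \left(- \frac{1}{6318}\right) = \frac{356}{243}$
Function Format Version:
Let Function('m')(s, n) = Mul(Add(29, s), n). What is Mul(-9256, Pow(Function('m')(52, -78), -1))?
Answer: Rational(356, 243) ≈ 1.4650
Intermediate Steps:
Function('m')(s, n) = Mul(n, Add(29, s))
Mul(-9256, Pow(Function('m')(52, -78), -1)) = Mul(-9256, Pow(Mul(-78, Add(29, 52)), -1)) = Mul(-9256, Pow(Mul(-78, 81), -1)) = Mul(-9256, Pow(-6318, -1)) = Mul(-9256, Rational(-1, 6318)) = Rational(356, 243)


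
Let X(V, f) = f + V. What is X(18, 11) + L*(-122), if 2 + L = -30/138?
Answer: 6889/23 ≈ 299.52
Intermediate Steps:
L = -51/23 (L = -2 - 30/138 = -2 - 30*1/138 = -2 - 5/23 = -51/23 ≈ -2.2174)
X(V, f) = V + f
X(18, 11) + L*(-122) = (18 + 11) - 51/23*(-122) = 29 + 6222/23 = 6889/23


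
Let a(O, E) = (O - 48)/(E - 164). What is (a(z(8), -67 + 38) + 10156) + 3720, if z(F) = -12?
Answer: 2678128/193 ≈ 13876.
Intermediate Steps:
a(O, E) = (-48 + O)/(-164 + E)
(a(z(8), -67 + 38) + 10156) + 3720 = ((-48 - 12)/(-164 + (-67 + 38)) + 10156) + 3720 = (-60/(-164 - 29) + 10156) + 3720 = (-60/(-193) + 10156) + 3720 = (-1/193*(-60) + 10156) + 3720 = (60/193 + 10156) + 3720 = 1960168/193 + 3720 = 2678128/193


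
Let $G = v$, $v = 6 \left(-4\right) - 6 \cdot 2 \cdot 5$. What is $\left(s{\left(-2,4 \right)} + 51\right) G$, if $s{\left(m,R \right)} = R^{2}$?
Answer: $-5628$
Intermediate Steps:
$v = -84$ ($v = -24 - 12 \cdot 5 = -24 - 60 = -84$)
$G = -84$
$\left(s{\left(-2,4 \right)} + 51\right) G = \left(4^{2} + 51\right) \left(-84\right) = \left(16 + 51\right) \left(-84\right) = 67 \left(-84\right) = -5628$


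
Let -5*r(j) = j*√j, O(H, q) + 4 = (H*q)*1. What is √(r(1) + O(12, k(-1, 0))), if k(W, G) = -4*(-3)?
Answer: √3495/5 ≈ 11.824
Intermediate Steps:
k(W, G) = 12
O(H, q) = -4 + H*q (O(H, q) = -4 + (H*q)*1 = -4 + H*q)
r(j) = -j^(3/2)/5 (r(j) = -j*√j/5 = -j^(3/2)/5)
√(r(1) + O(12, k(-1, 0))) = √(-1^(3/2)/5 + (-4 + 12*12)) = √(-⅕*1 + (-4 + 144)) = √(-⅕ + 140) = √(699/5) = √3495/5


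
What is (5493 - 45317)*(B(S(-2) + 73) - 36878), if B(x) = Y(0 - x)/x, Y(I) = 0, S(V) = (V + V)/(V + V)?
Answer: 1468629472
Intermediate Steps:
S(V) = 1 (S(V) = (2*V)/((2*V)) = (2*V)*(1/(2*V)) = 1)
B(x) = 0 (B(x) = 0/x = 0)
(5493 - 45317)*(B(S(-2) + 73) - 36878) = (5493 - 45317)*(0 - 36878) = -39824*(-36878) = 1468629472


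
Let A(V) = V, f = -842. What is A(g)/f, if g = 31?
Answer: -31/842 ≈ -0.036817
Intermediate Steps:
A(g)/f = 31/(-842) = 31*(-1/842) = -31/842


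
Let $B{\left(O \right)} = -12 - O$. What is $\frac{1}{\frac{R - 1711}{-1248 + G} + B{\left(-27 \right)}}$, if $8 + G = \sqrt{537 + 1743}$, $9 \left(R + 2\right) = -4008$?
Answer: $\frac{47411472}{792750605} - \frac{1554 \sqrt{570}}{158550121} \approx 0.059572$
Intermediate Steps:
$R = - \frac{1342}{3}$ ($R = -2 + \frac{1}{9} \left(-4008\right) = -2 - \frac{1336}{3} = - \frac{1342}{3} \approx -447.33$)
$G = -8 + 2 \sqrt{570}$ ($G = -8 + \sqrt{537 + 1743} = -8 + \sqrt{2280} = -8 + 2 \sqrt{570} \approx 39.749$)
$\frac{1}{\frac{R - 1711}{-1248 + G} + B{\left(-27 \right)}} = \frac{1}{\frac{- \frac{1342}{3} - 1711}{-1248 - \left(8 - 2 \sqrt{570}\right)} - -15} = \frac{1}{- \frac{6475}{3 \left(-1256 + 2 \sqrt{570}\right)} + \left(-12 + 27\right)} = \frac{1}{- \frac{6475}{3 \left(-1256 + 2 \sqrt{570}\right)} + 15} = \frac{1}{15 - \frac{6475}{3 \left(-1256 + 2 \sqrt{570}\right)}}$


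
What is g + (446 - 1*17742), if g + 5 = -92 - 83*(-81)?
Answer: -10670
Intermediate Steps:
g = 6626 (g = -5 + (-92 - 83*(-81)) = -5 + (-92 + 6723) = -5 + 6631 = 6626)
g + (446 - 1*17742) = 6626 + (446 - 1*17742) = 6626 + (446 - 17742) = 6626 - 17296 = -10670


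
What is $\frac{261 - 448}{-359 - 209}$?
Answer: $\frac{187}{568} \approx 0.32923$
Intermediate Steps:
$\frac{261 - 448}{-359 - 209} = - \frac{187}{-568} = \left(-187\right) \left(- \frac{1}{568}\right) = \frac{187}{568}$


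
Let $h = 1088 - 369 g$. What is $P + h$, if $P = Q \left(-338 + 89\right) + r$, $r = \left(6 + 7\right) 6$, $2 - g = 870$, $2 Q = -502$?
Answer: $383957$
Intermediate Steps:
$Q = -251$ ($Q = \frac{1}{2} \left(-502\right) = -251$)
$g = -868$ ($g = 2 - 870 = -868$)
$r = 78$ ($r = 13 \cdot 6 = 78$)
$P = 62577$ ($P = - 251 \left(-338 + 89\right) + 78 = \left(-251\right) \left(-249\right) + 78 = 62499 + 78 = 62577$)
$h = 321380$ ($h = 1088 - -320292 = 1088 + 320292 = 321380$)
$P + h = 62577 + 321380 = 383957$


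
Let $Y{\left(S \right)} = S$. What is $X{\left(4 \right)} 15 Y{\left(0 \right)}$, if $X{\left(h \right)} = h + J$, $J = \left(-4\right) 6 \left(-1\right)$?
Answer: $0$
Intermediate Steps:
$J = 24$ ($J = \left(-24\right) \left(-1\right) = 24$)
$X{\left(h \right)} = 24 + h$ ($X{\left(h \right)} = h + 24 = 24 + h$)
$X{\left(4 \right)} 15 Y{\left(0 \right)} = \left(24 + 4\right) 15 \cdot 0 = 28 \cdot 15 \cdot 0 = 420 \cdot 0 = 0$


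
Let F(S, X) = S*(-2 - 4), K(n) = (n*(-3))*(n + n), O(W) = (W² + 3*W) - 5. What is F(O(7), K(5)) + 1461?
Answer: 1071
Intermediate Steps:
O(W) = -5 + W² + 3*W
K(n) = -6*n² (K(n) = (-3*n)*(2*n) = -6*n²)
F(S, X) = -6*S (F(S, X) = S*(-6) = -6*S)
F(O(7), K(5)) + 1461 = -6*(-5 + 7² + 3*7) + 1461 = -6*(-5 + 49 + 21) + 1461 = -6*65 + 1461 = -390 + 1461 = 1071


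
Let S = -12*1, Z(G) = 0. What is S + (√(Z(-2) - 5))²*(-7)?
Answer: 23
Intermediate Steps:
S = -12
S + (√(Z(-2) - 5))²*(-7) = -12 + (√(0 - 5))²*(-7) = -12 + (√(-5))²*(-7) = -12 + (I*√5)²*(-7) = -12 - 5*(-7) = -12 + 35 = 23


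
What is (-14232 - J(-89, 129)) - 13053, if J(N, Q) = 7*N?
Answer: -26662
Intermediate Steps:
(-14232 - J(-89, 129)) - 13053 = (-14232 - 7*(-89)) - 13053 = (-14232 - 1*(-623)) - 13053 = (-14232 + 623) - 13053 = -13609 - 13053 = -26662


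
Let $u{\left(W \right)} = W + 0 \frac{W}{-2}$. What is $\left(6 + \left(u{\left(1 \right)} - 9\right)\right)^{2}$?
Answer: $4$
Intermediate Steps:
$u{\left(W \right)} = W$ ($u{\left(W \right)} = W + 0 W \left(- \frac{1}{2}\right) = W + 0 \left(- \frac{W}{2}\right) = W + 0 = W$)
$\left(6 + \left(u{\left(1 \right)} - 9\right)\right)^{2} = \left(6 + \left(1 - 9\right)\right)^{2} = \left(6 - 8\right)^{2} = \left(-2\right)^{2} = 4$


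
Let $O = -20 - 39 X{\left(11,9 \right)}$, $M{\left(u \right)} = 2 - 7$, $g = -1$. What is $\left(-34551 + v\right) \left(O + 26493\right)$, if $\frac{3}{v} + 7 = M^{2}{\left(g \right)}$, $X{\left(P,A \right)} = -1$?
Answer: $- \frac{2748035080}{3} \approx -9.1601 \cdot 10^{8}$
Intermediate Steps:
$M{\left(u \right)} = -5$
$O = 19$ ($O = -20 - -39 = -20 + 39 = 19$)
$v = \frac{1}{6}$ ($v = \frac{3}{-7 + \left(-5\right)^{2}} = \frac{3}{-7 + 25} = \frac{3}{18} = 3 \cdot \frac{1}{18} = \frac{1}{6} \approx 0.16667$)
$\left(-34551 + v\right) \left(O + 26493\right) = \left(-34551 + \frac{1}{6}\right) \left(19 + 26493\right) = \left(- \frac{207305}{6}\right) 26512 = - \frac{2748035080}{3}$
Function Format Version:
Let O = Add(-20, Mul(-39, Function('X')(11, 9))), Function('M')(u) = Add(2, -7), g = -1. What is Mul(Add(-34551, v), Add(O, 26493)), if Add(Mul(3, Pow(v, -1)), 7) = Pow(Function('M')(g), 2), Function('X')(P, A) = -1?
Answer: Rational(-2748035080, 3) ≈ -9.1601e+8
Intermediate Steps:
Function('M')(u) = -5
O = 19 (O = Add(-20, Mul(-39, -1)) = Add(-20, 39) = 19)
v = Rational(1, 6) (v = Mul(3, Pow(Add(-7, Pow(-5, 2)), -1)) = Mul(3, Pow(Add(-7, 25), -1)) = Mul(3, Pow(18, -1)) = Mul(3, Rational(1, 18)) = Rational(1, 6) ≈ 0.16667)
Mul(Add(-34551, v), Add(O, 26493)) = Mul(Add(-34551, Rational(1, 6)), Add(19, 26493)) = Mul(Rational(-207305, 6), 26512) = Rational(-2748035080, 3)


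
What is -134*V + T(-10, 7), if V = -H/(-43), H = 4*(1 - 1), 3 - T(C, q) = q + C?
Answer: 6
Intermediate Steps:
T(C, q) = 3 - C - q (T(C, q) = 3 - (q + C) = 3 - (C + q) = 3 + (-C - q) = 3 - C - q)
H = 0 (H = 4*0 = 0)
V = 0 (V = -1*0/(-43) = 0*(-1/43) = 0)
-134*V + T(-10, 7) = -134*0 + (3 - 1*(-10) - 1*7) = 0 + (3 + 10 - 7) = 0 + 6 = 6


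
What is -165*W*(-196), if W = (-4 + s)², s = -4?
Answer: 2069760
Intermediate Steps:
W = 64 (W = (-4 - 4)² = (-8)² = 64)
-165*W*(-196) = -165*64*(-196) = -10560*(-196) = 2069760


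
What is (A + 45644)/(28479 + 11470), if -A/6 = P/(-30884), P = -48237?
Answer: 100669991/88127494 ≈ 1.1423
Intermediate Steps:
A = -20673/2206 (A = -(-289422)/(-30884) = -(-289422)*(-1)/30884 = -6*6891/4412 = -20673/2206 ≈ -9.3713)
(A + 45644)/(28479 + 11470) = (-20673/2206 + 45644)/(28479 + 11470) = (100669991/2206)/39949 = (100669991/2206)*(1/39949) = 100669991/88127494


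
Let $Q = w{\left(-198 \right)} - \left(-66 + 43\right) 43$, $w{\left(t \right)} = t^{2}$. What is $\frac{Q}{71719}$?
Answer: $\frac{40193}{71719} \approx 0.56042$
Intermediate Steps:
$Q = 40193$ ($Q = \left(-198\right)^{2} - \left(-66 + 43\right) 43 = 39204 - \left(-23\right) 43 = 39204 - -989 = 39204 + 989 = 40193$)
$\frac{Q}{71719} = \frac{40193}{71719}$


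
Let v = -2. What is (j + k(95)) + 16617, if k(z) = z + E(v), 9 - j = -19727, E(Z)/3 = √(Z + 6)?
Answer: 36454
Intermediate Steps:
E(Z) = 3*√(6 + Z) (E(Z) = 3*√(Z + 6) = 3*√(6 + Z))
j = 19736 (j = 9 - 1*(-19727) = 9 + 19727 = 19736)
k(z) = 6 + z (k(z) = z + 3*√(6 - 2) = z + 3*√4 = z + 3*2 = z + 6 = 6 + z)
(j + k(95)) + 16617 = (19736 + (6 + 95)) + 16617 = (19736 + 101) + 16617 = 19837 + 16617 = 36454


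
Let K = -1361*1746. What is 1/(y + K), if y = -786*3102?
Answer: -1/4814478 ≈ -2.0771e-7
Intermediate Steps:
K = -2376306
y = -2438172
1/(y + K) = 1/(-2438172 - 2376306) = 1/(-4814478) = -1/4814478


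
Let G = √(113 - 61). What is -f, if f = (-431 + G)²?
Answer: -185813 + 1724*√13 ≈ -1.7960e+5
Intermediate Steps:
G = 2*√13 (G = √52 = 2*√13 ≈ 7.2111)
f = (-431 + 2*√13)² ≈ 1.7960e+5
-f = -(185813 - 1724*√13) = -185813 + 1724*√13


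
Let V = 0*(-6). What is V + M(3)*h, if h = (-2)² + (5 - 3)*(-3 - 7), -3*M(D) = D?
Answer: 16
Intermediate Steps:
M(D) = -D/3
V = 0
h = -16 (h = 4 + 2*(-10) = 4 - 20 = -16)
V + M(3)*h = 0 - ⅓*3*(-16) = 0 - 1*(-16) = 0 + 16 = 16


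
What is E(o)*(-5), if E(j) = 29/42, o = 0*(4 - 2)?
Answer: -145/42 ≈ -3.4524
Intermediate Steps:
o = 0 (o = 0*2 = 0)
E(j) = 29/42 (E(j) = 29*(1/42) = 29/42)
E(o)*(-5) = (29/42)*(-5) = -145/42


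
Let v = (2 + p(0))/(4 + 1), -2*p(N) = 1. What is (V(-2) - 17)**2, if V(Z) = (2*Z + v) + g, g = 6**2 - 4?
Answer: 12769/100 ≈ 127.69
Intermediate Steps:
g = 32 (g = 36 - 4 = 32)
p(N) = -1/2 (p(N) = -1/2*1 = -1/2)
v = 3/10 (v = (2 - 1/2)/(4 + 1) = (3/2)/5 = (3/2)*(1/5) = 3/10 ≈ 0.30000)
V(Z) = 323/10 + 2*Z (V(Z) = (2*Z + 3/10) + 32 = (3/10 + 2*Z) + 32 = 323/10 + 2*Z)
(V(-2) - 17)**2 = ((323/10 + 2*(-2)) - 17)**2 = ((323/10 - 4) - 17)**2 = (283/10 - 17)**2 = (113/10)**2 = 12769/100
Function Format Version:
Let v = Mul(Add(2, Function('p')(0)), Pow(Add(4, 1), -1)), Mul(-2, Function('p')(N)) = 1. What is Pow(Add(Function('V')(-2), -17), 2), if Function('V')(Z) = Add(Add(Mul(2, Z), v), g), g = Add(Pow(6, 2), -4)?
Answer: Rational(12769, 100) ≈ 127.69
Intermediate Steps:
g = 32 (g = Add(36, -4) = 32)
Function('p')(N) = Rational(-1, 2) (Function('p')(N) = Mul(Rational(-1, 2), 1) = Rational(-1, 2))
v = Rational(3, 10) (v = Mul(Add(2, Rational(-1, 2)), Pow(Add(4, 1), -1)) = Mul(Rational(3, 2), Pow(5, -1)) = Mul(Rational(3, 2), Rational(1, 5)) = Rational(3, 10) ≈ 0.30000)
Function('V')(Z) = Add(Rational(323, 10), Mul(2, Z)) (Function('V')(Z) = Add(Add(Mul(2, Z), Rational(3, 10)), 32) = Add(Add(Rational(3, 10), Mul(2, Z)), 32) = Add(Rational(323, 10), Mul(2, Z)))
Pow(Add(Function('V')(-2), -17), 2) = Pow(Add(Add(Rational(323, 10), Mul(2, -2)), -17), 2) = Pow(Add(Add(Rational(323, 10), -4), -17), 2) = Pow(Add(Rational(283, 10), -17), 2) = Pow(Rational(113, 10), 2) = Rational(12769, 100)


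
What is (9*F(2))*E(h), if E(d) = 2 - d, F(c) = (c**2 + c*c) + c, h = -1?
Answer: 270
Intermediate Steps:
F(c) = c + 2*c**2 (F(c) = (c**2 + c**2) + c = 2*c**2 + c = c + 2*c**2)
(9*F(2))*E(h) = (9*(2*(1 + 2*2)))*(2 - 1*(-1)) = (9*(2*(1 + 4)))*(2 + 1) = (9*(2*5))*3 = (9*10)*3 = 90*3 = 270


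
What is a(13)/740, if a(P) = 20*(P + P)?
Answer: 26/37 ≈ 0.70270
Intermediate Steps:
a(P) = 40*P (a(P) = 20*(2*P) = 40*P)
a(13)/740 = (40*13)/740 = 520*(1/740) = 26/37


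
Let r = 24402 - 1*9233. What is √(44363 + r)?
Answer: 22*√123 ≈ 243.99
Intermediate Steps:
r = 15169 (r = 24402 - 9233 = 15169)
√(44363 + r) = √(44363 + 15169) = √59532 = 22*√123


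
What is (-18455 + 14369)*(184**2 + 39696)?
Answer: -300533472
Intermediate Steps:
(-18455 + 14369)*(184**2 + 39696) = -4086*(33856 + 39696) = -4086*73552 = -300533472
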